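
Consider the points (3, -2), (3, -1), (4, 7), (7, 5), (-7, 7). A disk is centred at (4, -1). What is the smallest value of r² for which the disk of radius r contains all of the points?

The required radius is the distance from (4, -1) to the farthest point.
Squared distances: 2, 1, 64, 45, 185.
Maximum is 185, attained at (-7, 7).

185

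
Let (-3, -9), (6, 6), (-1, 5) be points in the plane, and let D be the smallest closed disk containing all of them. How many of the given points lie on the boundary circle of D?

Call the three points A, B, C in the order given.
Side lengths²: AB² = 306, AC² = 200, BC² = 50.
Since AB² = 306 ≥ 200 + 50 = 250, the angle opposite AB is not acute, so the smallest enclosing circle has AB as diameter.
Centre = midpoint of AB = (1.5, -1.5), r² = 306/4 = 76.5.
The points at distance exactly r from the centre are (-3, -9), (6, 6) — 2 points.

2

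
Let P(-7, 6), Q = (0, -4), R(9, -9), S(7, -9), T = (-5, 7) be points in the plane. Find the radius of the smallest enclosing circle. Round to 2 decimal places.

The farthest pair is P–R with squared distance 481. The circle on this segment as diameter has centre (1, -1.5) and r² = 481/4 = 120.25.
Check Q: distance² to centre = 7.25 ≤ 120.25, so it lies inside.
All remaining points lie in this disk, and no smaller disk contains both endpoints, so this is the minimum enclosing circle.
r = √(120.25) ≈ 10.97.

10.97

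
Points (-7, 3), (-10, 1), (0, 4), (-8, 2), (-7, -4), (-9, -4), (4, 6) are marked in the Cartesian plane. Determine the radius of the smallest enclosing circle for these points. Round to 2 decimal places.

By Welzl's lemma the MEC is supported by two points (diametrically opposite) or three points (on a circumcircle).
The farthest pair is (-9, -4)–(4, 6) with squared distance 269. The circle on this segment as diameter has centre (-2.5, 1) and r² = 269/4 = 67.25.
Check (-7, 3): distance² to centre = 24.25 ≤ 67.25, so it lies inside.
All remaining points lie in this disk, and no smaller disk contains both endpoints, so this is the minimum enclosing circle.
r = √(67.25) ≈ 8.20.

8.20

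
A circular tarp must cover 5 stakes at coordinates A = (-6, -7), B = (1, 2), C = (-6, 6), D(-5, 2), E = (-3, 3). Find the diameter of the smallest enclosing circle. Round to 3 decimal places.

13.132

The minimum enclosing circle of a finite set is fixed by two of the points (as a diameter) or three (as a circumcircle).
The minimum enclosing circle is determined by three boundary points: A, B, C.
Their circumcentre is (-71/14, -0.5) with r² = 4225/98.
The farthest remaining point E is at distance² 1621/98 ≤ 4225/98.
Diameter = 2r = 2√(4225/98) ≈ 13.132.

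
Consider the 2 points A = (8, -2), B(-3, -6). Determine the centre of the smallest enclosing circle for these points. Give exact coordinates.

The smallest circle enclosing two points has them as diameter endpoints.
Centre = midpoint = (2.5, -4); r² = |AB|²/4 = 137/4 = 34.25.
Centre = (2.5, -4).

(2.5, -4)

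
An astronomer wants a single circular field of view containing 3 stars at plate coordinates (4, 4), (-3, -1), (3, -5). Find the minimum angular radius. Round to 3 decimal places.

4.842

Call the three points A, B, C in the order given.
Side lengths²: AB² = 74, AC² = 82, BC² = 52.
Since AC² = 82 < 74 + 52 = 126, the triangle is acute, so the smallest enclosing circle is the circumcircle.
Circumcentre = (52/29, -9/29), r² = 19721/841.
r = √(19721/841) ≈ 4.842.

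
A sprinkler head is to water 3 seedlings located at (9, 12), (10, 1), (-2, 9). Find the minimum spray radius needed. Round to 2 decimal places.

7.32

Call the three points A, B, C in the order given.
Side lengths²: AB² = 122, AC² = 130, BC² = 208.
Since BC² = 208 < 130 + 122 = 252, the triangle is acute, so the smallest enclosing circle is the circumcircle.
Circumcentre = (146/31, 188/31), r² = 51545/961.
r = √(51545/961) ≈ 7.32.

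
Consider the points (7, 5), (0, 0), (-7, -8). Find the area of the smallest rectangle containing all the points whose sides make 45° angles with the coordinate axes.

27

In coordinates u = x + y, v = x − y the rectangle is axis-aligned; the map (x,y)→(u,v) scales areas by 2.
u-values: 12, 0, -15; range = 12 − (-15) = 27.
v-values: 2, 0, 1; range = 2 − 0 = 2.
Area = (27 × 2) / 2 = 27.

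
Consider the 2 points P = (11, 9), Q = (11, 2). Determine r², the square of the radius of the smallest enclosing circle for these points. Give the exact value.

The smallest circle enclosing two points has them as diameter endpoints.
Centre = midpoint = (11, 5.5); r² = |PQ|²/4 = 49/4 = 12.25.

12.25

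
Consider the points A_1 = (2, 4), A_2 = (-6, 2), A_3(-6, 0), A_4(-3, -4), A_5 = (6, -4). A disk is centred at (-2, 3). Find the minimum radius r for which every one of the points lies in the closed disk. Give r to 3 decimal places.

10.630

The required radius is the distance from (-2, 3) to the farthest point.
Squared distances: 17, 17, 25, 50, 113.
Maximum is 113, attained at A_5.
r = √113 ≈ 10.630.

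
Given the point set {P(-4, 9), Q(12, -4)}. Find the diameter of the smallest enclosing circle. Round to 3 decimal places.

The smallest circle enclosing two points has them as diameter endpoints.
Centre = midpoint = (4, 2.5); r² = |PQ|²/4 = 425/4 = 106.25.
Diameter = 2r = 2√(106.25) ≈ 20.616.

20.616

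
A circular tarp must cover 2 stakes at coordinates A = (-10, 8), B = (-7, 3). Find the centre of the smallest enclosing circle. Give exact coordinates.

(-8.5, 5.5)

The smallest circle enclosing two points has them as diameter endpoints.
Centre = midpoint = (-8.5, 5.5); r² = |AB|²/4 = 34/4 = 8.5.
Centre = (-8.5, 5.5).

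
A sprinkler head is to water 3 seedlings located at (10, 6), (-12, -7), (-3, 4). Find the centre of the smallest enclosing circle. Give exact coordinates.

(-1, -0.5)

Call the three points A, B, C in the order given.
Side lengths²: AB² = 653, AC² = 173, BC² = 202.
Since AB² = 653 ≥ 202 + 173 = 375, the angle opposite AB is not acute, so the smallest enclosing circle has AB as diameter.
Centre = midpoint of AB = (-1, -0.5), r² = 653/4 = 163.25.
Centre = (-1, -0.5).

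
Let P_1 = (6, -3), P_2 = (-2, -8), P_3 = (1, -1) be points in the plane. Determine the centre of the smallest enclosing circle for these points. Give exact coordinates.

Side lengths²: P_1P_2² = 89, P_1P_3² = 29, P_2P_3² = 58.
Since P_1P_2² = 89 ≥ 58 + 29 = 87, the angle opposite P_1P_2 is not acute, so the smallest enclosing circle has P_1P_2 as diameter.
Centre = midpoint of P_1P_2 = (2, -5.5), r² = 89/4 = 22.25.
Centre = (2, -5.5).

(2, -5.5)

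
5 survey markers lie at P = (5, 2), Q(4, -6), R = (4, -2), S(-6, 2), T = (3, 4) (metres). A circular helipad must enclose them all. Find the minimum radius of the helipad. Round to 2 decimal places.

6.45

The minimum enclosing circle of a finite set is fixed by two of the points (as a diameter) or three (as a circumcircle).
The minimum enclosing circle is determined by three boundary points: P, Q, S.
Their circumcentre is (-0.5, -1.375) with r² = 41.640625.
The farthest remaining point T is at distance² 41.140625 ≤ 41.640625.
r = √(41.640625) ≈ 6.45.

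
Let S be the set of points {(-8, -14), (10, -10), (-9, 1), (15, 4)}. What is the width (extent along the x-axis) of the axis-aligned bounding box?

max x = 15, min x = -9, so width = 24.

24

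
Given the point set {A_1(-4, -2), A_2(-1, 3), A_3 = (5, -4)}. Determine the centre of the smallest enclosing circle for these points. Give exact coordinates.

(5/6, -1.5)

Side lengths²: A_1A_2² = 34, A_1A_3² = 85, A_2A_3² = 85.
Since A_2A_3² = 85 < 85 + 34 = 119, the triangle is acute, so the smallest enclosing circle is the circumcircle.
Circumcentre = (5/6, -1.5), r² = 425/18.
Centre = (5/6, -1.5).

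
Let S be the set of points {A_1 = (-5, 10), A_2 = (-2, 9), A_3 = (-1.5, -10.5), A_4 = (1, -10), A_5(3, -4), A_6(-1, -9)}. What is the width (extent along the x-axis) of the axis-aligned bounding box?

8

max x = 3, min x = -5, so width = 8.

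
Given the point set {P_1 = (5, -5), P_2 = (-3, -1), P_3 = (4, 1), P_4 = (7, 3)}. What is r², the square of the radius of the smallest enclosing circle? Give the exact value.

2465/81

A smallest enclosing disk is always determined by at most three of the input points on its boundary.
The minimum enclosing circle is determined by three boundary points: P_1, P_2, P_4.
Their circumcentre is (22/9, -1/9) with r² = 2465/81.
The farthest remaining point P_3 is at distance² 296/81 ≤ 2465/81.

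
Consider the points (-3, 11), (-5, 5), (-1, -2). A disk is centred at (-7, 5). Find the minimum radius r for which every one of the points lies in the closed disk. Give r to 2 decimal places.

The required radius is the distance from (-7, 5) to the farthest point.
Squared distances: 52, 4, 85.
Maximum is 85, attained at (-1, -2).
r = √85 ≈ 9.22.

9.22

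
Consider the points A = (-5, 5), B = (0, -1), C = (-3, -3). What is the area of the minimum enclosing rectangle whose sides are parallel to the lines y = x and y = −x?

In coordinates u = x + y, v = x − y the rectangle is axis-aligned; the map (x,y)→(u,v) scales areas by 2.
u-values: 0, -1, -6; range = 0 − (-6) = 6.
v-values: -10, 1, 0; range = 1 − (-10) = 11.
Area = (6 × 11) / 2 = 33.

33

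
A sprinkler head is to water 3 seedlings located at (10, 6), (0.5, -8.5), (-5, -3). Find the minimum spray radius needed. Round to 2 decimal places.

8.93

Call the three points A, B, C in the order given.
Side lengths²: AB² = 300.5, AC² = 306, BC² = 60.5.
Since AC² = 306 < 300.5 + 60.5 = 361, the triangle is acute, so the smallest enclosing circle is the circumcircle.
Circumcentre = (3.4375, -0.0625), r² = 79.8203125.
r = √(79.8203125) ≈ 8.93.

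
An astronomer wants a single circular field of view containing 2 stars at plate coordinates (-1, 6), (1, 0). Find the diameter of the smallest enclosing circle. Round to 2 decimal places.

6.32

The smallest circle enclosing two points has them as diameter endpoints.
Centre = midpoint = (0, 3); r² = |(-1, 6)−(1, 0)|²/4 = 40/4 = 10.
Diameter = 2r = 2√10 ≈ 6.32.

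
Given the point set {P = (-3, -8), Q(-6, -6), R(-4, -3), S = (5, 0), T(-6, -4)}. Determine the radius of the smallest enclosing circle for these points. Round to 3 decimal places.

6.265

The farthest pair is Q–S with squared distance 157. The circle on this segment as diameter has centre (-0.5, -3) and r² = 157/4 = 39.25.
Check P: distance² to centre = 31.25 ≤ 39.25, so it lies inside.
All remaining points lie in this disk, and no smaller disk contains both endpoints, so this is the minimum enclosing circle.
r = √(39.25) ≈ 6.265.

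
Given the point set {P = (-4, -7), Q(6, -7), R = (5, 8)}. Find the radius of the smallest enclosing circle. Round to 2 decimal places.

8.77

Side lengths²: PQ² = 100, PR² = 306, QR² = 226.
Since PR² = 306 < 226 + 100 = 326, the triangle is acute, so the smallest enclosing circle is the circumcircle.
Circumcentre = (1, 0.2), r² = 76.84.
r = √(76.84) ≈ 8.77.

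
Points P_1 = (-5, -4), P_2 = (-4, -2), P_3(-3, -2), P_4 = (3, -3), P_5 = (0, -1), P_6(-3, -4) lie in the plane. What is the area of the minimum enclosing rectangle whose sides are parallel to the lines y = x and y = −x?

In coordinates u = x + y, v = x − y the rectangle is axis-aligned; the map (x,y)→(u,v) scales areas by 2.
u-values: -9, -6, -5, 0, -1, -7; range = 0 − (-9) = 9.
v-values: -1, -2, -1, 6, 1, 1; range = 6 − (-2) = 8.
Area = (9 × 8) / 2 = 36.

36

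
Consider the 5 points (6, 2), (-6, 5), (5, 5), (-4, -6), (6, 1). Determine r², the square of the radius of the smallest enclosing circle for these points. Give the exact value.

A smallest enclosing disk is always determined by at most three of the input points on its boundary.
The minimum enclosing circle is determined by three boundary points: (-6, 5), (5, 5), (-4, -6).
Their circumcentre is (-0.5, 7/22) with r² = 12625/242.
The farthest remaining point (6, 2) is at distance² 10909/242 ≤ 12625/242.

12625/242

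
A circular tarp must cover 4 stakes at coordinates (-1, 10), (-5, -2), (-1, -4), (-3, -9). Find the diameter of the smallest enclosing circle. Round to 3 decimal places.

The farthest pair is (-1, 10)–(-3, -9) with squared distance 365. The circle on this segment as diameter has centre (-2, 0.5) and r² = 365/4 = 91.25.
Check (-5, -2): distance² to centre = 15.25 ≤ 91.25, so it lies inside.
All remaining points lie in this disk, and no smaller disk contains both endpoints, so this is the minimum enclosing circle.
Diameter = 2r = 2√(91.25) ≈ 19.105.

19.105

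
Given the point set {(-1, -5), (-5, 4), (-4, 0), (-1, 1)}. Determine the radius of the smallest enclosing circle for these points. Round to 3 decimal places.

4.924

The minimum enclosing circle of a finite set is fixed by two of the points (as a diameter) or three (as a circumcircle).
The farthest pair is (-1, -5)–(-5, 4) with squared distance 97. The circle on this segment as diameter has centre (-3, -0.5) and r² = 97/4 = 24.25.
Check (-4, 0): distance² to centre = 1.25 ≤ 24.25, so it lies inside.
All remaining points lie in this disk, and no smaller disk contains both endpoints, so this is the minimum enclosing circle.
r = √(24.25) ≈ 4.924.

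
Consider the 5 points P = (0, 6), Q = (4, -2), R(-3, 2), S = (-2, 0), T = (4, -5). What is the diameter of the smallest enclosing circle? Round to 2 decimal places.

A smallest enclosing disk is always determined by at most three of the input points on its boundary.
The farthest pair is P–T with squared distance 137. The circle on this segment as diameter has centre (2, 0.5) and r² = 137/4 = 34.25.
Check Q: distance² to centre = 10.25 ≤ 34.25, so it lies inside.
All remaining points lie in this disk, and no smaller disk contains both endpoints, so this is the minimum enclosing circle.
Diameter = 2r = 2√(34.25) ≈ 11.70.

11.70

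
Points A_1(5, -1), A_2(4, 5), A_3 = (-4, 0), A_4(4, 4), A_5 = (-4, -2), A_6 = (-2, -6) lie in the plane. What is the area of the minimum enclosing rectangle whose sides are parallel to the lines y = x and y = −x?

In coordinates u = x + y, v = x − y the rectangle is axis-aligned; the map (x,y)→(u,v) scales areas by 2.
u-values: 4, 9, -4, 8, -6, -8; range = 9 − (-8) = 17.
v-values: 6, -1, -4, 0, -2, 4; range = 6 − (-4) = 10.
Area = (17 × 10) / 2 = 85.

85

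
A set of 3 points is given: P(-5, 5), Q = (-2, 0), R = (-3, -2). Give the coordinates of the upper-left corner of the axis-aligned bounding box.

(-5, 5)

x-range [-5, -2], y-range [-2, 5].
The upper-left corner is (-5, 5).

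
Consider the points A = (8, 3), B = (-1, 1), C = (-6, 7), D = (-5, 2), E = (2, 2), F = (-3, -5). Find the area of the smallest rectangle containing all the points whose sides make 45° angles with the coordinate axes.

In coordinates u = x + y, v = x − y the rectangle is axis-aligned; the map (x,y)→(u,v) scales areas by 2.
u-values: 11, 0, 1, -3, 4, -8; range = 11 − (-8) = 19.
v-values: 5, -2, -13, -7, 0, 2; range = 5 − (-13) = 18.
Area = (19 × 18) / 2 = 171.

171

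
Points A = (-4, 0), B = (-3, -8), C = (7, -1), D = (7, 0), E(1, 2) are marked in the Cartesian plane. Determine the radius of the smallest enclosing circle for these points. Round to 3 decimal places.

The minimum enclosing circle of a finite set is fixed by two of the points (as a diameter) or three (as a circumcircle).
The minimum enclosing circle is determined by three boundary points: A, B, D.
Their circumcentre is (1.5, -3.375) with r² = 41.640625.
The farthest remaining point C is at distance² 35.890625 ≤ 41.640625.
r = √(41.640625) ≈ 6.453.

6.453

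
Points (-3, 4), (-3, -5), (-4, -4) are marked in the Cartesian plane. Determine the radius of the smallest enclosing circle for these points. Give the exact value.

Call the three points A, B, C in the order given.
Side lengths²: AB² = 81, AC² = 65, BC² = 2.
Since AB² = 81 ≥ 65 + 2 = 67, the angle opposite AB is not acute, so the smallest enclosing circle has AB as diameter.
Centre = midpoint of AB = (-3, -0.5), r² = 81/4 = 20.25.
r = √(20.25) = 4.5.

4.5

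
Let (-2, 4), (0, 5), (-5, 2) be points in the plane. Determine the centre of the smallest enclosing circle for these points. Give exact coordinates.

Call the three points A, B, C in the order given.
Side lengths²: AB² = 5, AC² = 13, BC² = 34.
Since BC² = 34 ≥ 13 + 5 = 18, the angle opposite BC is not acute, so the smallest enclosing circle has BC as diameter.
Centre = midpoint of BC = (-2.5, 3.5), r² = 34/4 = 8.5.
Centre = (-2.5, 3.5).

(-2.5, 3.5)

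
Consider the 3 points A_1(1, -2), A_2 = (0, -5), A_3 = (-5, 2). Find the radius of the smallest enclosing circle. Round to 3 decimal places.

Side lengths²: A_1A_2² = 10, A_1A_3² = 52, A_2A_3² = 74.
Since A_2A_3² = 74 ≥ 52 + 10 = 62, the angle opposite A_2A_3 is not acute, so the smallest enclosing circle has A_2A_3 as diameter.
Centre = midpoint of A_2A_3 = (-2.5, -1.5), r² = 74/4 = 18.5.
r = √(18.5) ≈ 4.301.

4.301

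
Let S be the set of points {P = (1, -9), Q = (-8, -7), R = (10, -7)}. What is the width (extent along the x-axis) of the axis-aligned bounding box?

max x = 10, min x = -8, so width = 18.

18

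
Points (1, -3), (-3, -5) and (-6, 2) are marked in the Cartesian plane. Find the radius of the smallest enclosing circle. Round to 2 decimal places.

Call the three points A, B, C in the order given.
Side lengths²: AB² = 20, AC² = 74, BC² = 58.
Since AC² = 74 < 58 + 20 = 78, the triangle is acute, so the smallest enclosing circle is the circumcircle.
Circumcentre = (-45/17, -12/17), r² = 5365/289.
r = √(5365/289) ≈ 4.31.

4.31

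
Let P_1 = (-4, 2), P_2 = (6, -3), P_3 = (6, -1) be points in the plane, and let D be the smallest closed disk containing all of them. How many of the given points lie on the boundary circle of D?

2

Side lengths²: P_1P_2² = 125, P_1P_3² = 109, P_2P_3² = 4.
Since P_1P_2² = 125 ≥ 109 + 4 = 113, the angle opposite P_1P_2 is not acute, so the smallest enclosing circle has P_1P_2 as diameter.
Centre = midpoint of P_1P_2 = (1, -0.5), r² = 125/4 = 31.25.
The points at distance exactly r from the centre are P_1, P_2 — 2 points.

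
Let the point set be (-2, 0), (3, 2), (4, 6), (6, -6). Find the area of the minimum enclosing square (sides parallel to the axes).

The bounding box has width 8 and height 12.
An axis-aligned square enclosing the set must have side ≥ max(width, height).
So the minimum side is max(8, 12) = 12.
Area = 12² = 144.

144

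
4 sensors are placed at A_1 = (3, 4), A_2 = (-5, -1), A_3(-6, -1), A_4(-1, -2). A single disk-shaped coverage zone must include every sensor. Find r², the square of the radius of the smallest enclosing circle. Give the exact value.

26.5

The minimum enclosing circle of a finite set is fixed by two of the points (as a diameter) or three (as a circumcircle).
The farthest pair is A_1–A_3 with squared distance 106. The circle on this segment as diameter has centre (-1.5, 1.5) and r² = 106/4 = 26.5.
Check A_2: distance² to centre = 18.5 ≤ 26.5, so it lies inside.
All remaining points lie in this disk, and no smaller disk contains both endpoints, so this is the minimum enclosing circle.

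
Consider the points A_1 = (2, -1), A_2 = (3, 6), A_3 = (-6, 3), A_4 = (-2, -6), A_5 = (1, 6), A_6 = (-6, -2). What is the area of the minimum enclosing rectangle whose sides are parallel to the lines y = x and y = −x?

In coordinates u = x + y, v = x − y the rectangle is axis-aligned; the map (x,y)→(u,v) scales areas by 2.
u-values: 1, 9, -3, -8, 7, -8; range = 9 − (-8) = 17.
v-values: 3, -3, -9, 4, -5, -4; range = 4 − (-9) = 13.
Area = (17 × 13) / 2 = 110.5.

110.5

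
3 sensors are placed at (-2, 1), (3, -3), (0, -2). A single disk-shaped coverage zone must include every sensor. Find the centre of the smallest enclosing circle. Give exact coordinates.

Call the three points A, B, C in the order given.
Side lengths²: AB² = 41, AC² = 13, BC² = 10.
Since AB² = 41 ≥ 13 + 10 = 23, the angle opposite AB is not acute, so the smallest enclosing circle has AB as diameter.
Centre = midpoint of AB = (0.5, -1), r² = 41/4 = 10.25.
Centre = (0.5, -1).

(0.5, -1)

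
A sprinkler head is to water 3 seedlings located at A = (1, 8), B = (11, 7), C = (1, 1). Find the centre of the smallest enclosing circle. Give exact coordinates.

Side lengths²: AB² = 101, AC² = 49, BC² = 136.
Since BC² = 136 < 101 + 49 = 150, the triangle is acute, so the smallest enclosing circle is the circumcircle.
Circumcentre = (5.7, 4.5), r² = 34.34.
Centre = (5.7, 4.5).

(5.7, 4.5)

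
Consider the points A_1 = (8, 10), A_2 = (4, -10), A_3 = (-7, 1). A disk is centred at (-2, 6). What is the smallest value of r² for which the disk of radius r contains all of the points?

292

The required radius is the distance from (-2, 6) to the farthest point.
Squared distances: 116, 292, 50.
Maximum is 292, attained at A_2.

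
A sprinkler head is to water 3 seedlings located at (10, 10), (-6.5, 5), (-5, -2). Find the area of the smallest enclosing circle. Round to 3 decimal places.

Call the three points A, B, C in the order given.
Side lengths²: AB² = 297.25, AC² = 369, BC² = 51.25.
Since AC² = 369 ≥ 297.25 + 51.25 = 348.5, the angle opposite AC is not acute, so the smallest enclosing circle has AC as diameter.
Centre = midpoint of AC = (2.5, 4), r² = 369/4 = 92.25.
Area = π·r² = π·92.25 ≈ 289.812.

289.812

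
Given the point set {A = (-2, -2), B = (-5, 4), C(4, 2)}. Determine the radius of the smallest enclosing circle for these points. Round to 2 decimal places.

4.65

Side lengths²: AB² = 45, AC² = 52, BC² = 85.
Since BC² = 85 < 52 + 45 = 97, the triangle is acute, so the smallest enclosing circle is the circumcircle.
Circumcentre = (-0.625, 2.4375), r² = 21.58203125.
r = √(21.58203125) ≈ 4.65.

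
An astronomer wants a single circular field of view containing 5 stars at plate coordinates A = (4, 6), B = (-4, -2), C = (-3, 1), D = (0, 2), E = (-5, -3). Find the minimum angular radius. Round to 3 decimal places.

6.364

By Welzl's lemma the MEC is supported by two points (diametrically opposite) or three points (on a circumcircle).
The farthest pair is A–E with squared distance 162. The circle on this segment as diameter has centre (-0.5, 1.5) and r² = 162/4 = 40.5.
Check B: distance² to centre = 24.5 ≤ 40.5, so it lies inside.
All remaining points lie in this disk, and no smaller disk contains both endpoints, so this is the minimum enclosing circle.
r = √(40.5) ≈ 6.364.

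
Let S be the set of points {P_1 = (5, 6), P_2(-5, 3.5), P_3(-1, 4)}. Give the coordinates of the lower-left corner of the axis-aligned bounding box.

x-range [-5, 5], y-range [3.5, 6].
The lower-left corner is (-5, 3.5).

(-5, 3.5)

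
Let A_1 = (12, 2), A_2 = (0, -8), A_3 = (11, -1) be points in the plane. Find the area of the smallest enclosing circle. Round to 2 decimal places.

191.64

Side lengths²: A_1A_2² = 244, A_1A_3² = 10, A_2A_3² = 170.
Since A_1A_2² = 244 ≥ 170 + 10 = 180, the angle opposite A_1A_2 is not acute, so the smallest enclosing circle has A_1A_2 as diameter.
Centre = midpoint of A_1A_2 = (6, -3), r² = 244/4 = 61.
Area = π·r² = π·61 ≈ 191.64.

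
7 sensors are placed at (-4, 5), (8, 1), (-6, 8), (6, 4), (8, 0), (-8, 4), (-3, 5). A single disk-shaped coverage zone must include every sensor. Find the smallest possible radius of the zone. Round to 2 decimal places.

A smallest enclosing disk is always determined by at most three of the input points on its boundary.
The minimum enclosing circle is determined by three boundary points: (-6, 8), (8, 0), (-8, 4).
Their circumcentre is (1/9, 22/9) with r² = 5525/81.
The farthest remaining point (8, 1) is at distance² 5210/81 ≤ 5525/81.
r = √(5525/81) ≈ 8.26.

8.26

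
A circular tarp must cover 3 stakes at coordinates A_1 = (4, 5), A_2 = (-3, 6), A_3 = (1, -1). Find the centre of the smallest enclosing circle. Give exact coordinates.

Side lengths²: A_1A_2² = 50, A_1A_3² = 45, A_2A_3² = 65.
Since A_2A_3² = 65 < 50 + 45 = 95, the triangle is acute, so the smallest enclosing circle is the circumcircle.
Circumcentre = (1/6, 19/6), r² = 325/18.
Centre = (1/6, 19/6).

(1/6, 19/6)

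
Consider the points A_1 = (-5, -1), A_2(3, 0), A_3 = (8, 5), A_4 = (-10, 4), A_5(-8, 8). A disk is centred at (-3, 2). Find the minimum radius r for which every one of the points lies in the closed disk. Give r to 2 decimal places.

11.40

The required radius is the distance from (-3, 2) to the farthest point.
Squared distances: 13, 40, 130, 53, 61.
Maximum is 130, attained at A_3.
r = √130 ≈ 11.40.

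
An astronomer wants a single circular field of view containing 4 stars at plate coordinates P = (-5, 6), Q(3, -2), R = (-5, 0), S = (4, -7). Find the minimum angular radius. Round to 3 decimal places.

A smallest enclosing disk is always determined by at most three of the input points on its boundary.
The farthest pair is P–S with squared distance 250. The circle on this segment as diameter has centre (-0.5, -0.5) and r² = 250/4 = 62.5.
Check Q: distance² to centre = 14.5 ≤ 62.5, so it lies inside.
All remaining points lie in this disk, and no smaller disk contains both endpoints, so this is the minimum enclosing circle.
r = √(62.5) ≈ 7.906.

7.906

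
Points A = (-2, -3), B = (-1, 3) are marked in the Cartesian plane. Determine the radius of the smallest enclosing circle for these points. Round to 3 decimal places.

The smallest circle enclosing two points has them as diameter endpoints.
Centre = midpoint = (-1.5, 0); r² = |AB|²/4 = 37/4 = 9.25.
r = √(9.25) ≈ 3.041.

3.041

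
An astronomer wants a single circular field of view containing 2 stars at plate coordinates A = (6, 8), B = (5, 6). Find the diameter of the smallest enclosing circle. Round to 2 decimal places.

The smallest circle enclosing two points has them as diameter endpoints.
Centre = midpoint = (5.5, 7); r² = |AB|²/4 = 5/4 = 1.25.
Diameter = 2r = 2√(1.25) ≈ 2.24.

2.24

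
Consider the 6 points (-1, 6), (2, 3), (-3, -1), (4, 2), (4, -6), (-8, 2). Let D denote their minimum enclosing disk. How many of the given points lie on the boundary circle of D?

3

The minimum enclosing circle is determined by three boundary points: (-1, 6), (4, -6), (-8, 2).
Their circumcentre is (-1.5, -1.25) with r² = 52.8125.
The farthest remaining point (4, 2) is at distance² 40.8125 ≤ 52.8125.
The points at distance exactly r from the centre are (-1, 6), (4, -6), (-8, 2) — 3 points.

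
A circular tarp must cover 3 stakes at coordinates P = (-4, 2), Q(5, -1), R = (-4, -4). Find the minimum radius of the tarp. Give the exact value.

Side lengths²: PQ² = 90, PR² = 36, QR² = 90.
Since QR² = 90 < 90 + 36 = 126, the triangle is acute, so the smallest enclosing circle is the circumcircle.
Circumcentre = (0, -1), r² = 25.
r = √25 = 5.

5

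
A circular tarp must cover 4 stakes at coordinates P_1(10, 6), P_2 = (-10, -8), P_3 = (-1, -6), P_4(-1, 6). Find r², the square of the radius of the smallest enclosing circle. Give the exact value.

149

The farthest pair is P_1–P_2 with squared distance 596. The circle on this segment as diameter has centre (0, -1) and r² = 596/4 = 149.
Check P_3: distance² to centre = 26 ≤ 149, so it lies inside.
All remaining points lie in this disk, and no smaller disk contains both endpoints, so this is the minimum enclosing circle.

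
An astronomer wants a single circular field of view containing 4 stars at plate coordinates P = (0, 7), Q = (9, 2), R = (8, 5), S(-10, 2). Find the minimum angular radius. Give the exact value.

9.5

By Welzl's lemma the MEC is supported by two points (diametrically opposite) or three points (on a circumcircle).
The farthest pair is Q–S with squared distance 361. The circle on this segment as diameter has centre (-0.5, 2) and r² = 361/4 = 90.25.
Check P: distance² to centre = 25.25 ≤ 90.25, so it lies inside.
All remaining points lie in this disk, and no smaller disk contains both endpoints, so this is the minimum enclosing circle.
r = √(90.25) = 9.5.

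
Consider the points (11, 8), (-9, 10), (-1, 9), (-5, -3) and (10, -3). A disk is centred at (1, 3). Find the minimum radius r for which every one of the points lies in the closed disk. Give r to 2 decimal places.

The required radius is the distance from (1, 3) to the farthest point.
Squared distances: 125, 149, 40, 72, 117.
Maximum is 149, attained at (-9, 10).
r = √149 ≈ 12.21.

12.21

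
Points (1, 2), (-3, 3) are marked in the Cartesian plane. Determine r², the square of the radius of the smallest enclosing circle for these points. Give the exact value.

The smallest circle enclosing two points has them as diameter endpoints.
Centre = midpoint = (-1, 2.5); r² = |(1, 2)−(-3, 3)|²/4 = 17/4 = 4.25.

4.25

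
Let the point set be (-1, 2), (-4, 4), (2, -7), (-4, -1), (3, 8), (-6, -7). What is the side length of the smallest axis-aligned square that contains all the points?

The bounding box has width 9 and height 15.
An axis-aligned square enclosing the set must have side ≥ max(width, height).
So the minimum side is max(9, 15) = 15.

15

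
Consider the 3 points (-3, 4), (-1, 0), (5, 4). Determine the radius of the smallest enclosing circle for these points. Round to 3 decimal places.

4.031

Call the three points A, B, C in the order given.
Side lengths²: AB² = 20, AC² = 64, BC² = 52.
Since AC² = 64 < 52 + 20 = 72, the triangle is acute, so the smallest enclosing circle is the circumcircle.
Circumcentre = (1, 3.5), r² = 16.25.
r = √(16.25) ≈ 4.031.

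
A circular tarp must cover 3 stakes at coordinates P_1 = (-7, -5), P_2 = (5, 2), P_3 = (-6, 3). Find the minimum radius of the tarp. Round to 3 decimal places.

6.946

Side lengths²: P_1P_2² = 193, P_1P_3² = 65, P_2P_3² = 122.
Since P_1P_2² = 193 ≥ 122 + 65 = 187, the angle opposite P_1P_2 is not acute, so the smallest enclosing circle has P_1P_2 as diameter.
Centre = midpoint of P_1P_2 = (-1, -1.5), r² = 193/4 = 48.25.
r = √(48.25) ≈ 6.946.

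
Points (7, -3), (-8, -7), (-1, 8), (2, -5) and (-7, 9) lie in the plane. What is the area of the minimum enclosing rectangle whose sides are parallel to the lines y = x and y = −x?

286

In coordinates u = x + y, v = x − y the rectangle is axis-aligned; the map (x,y)→(u,v) scales areas by 2.
u-values: 4, -15, 7, -3, 2; range = 7 − (-15) = 22.
v-values: 10, -1, -9, 7, -16; range = 10 − (-16) = 26.
Area = (22 × 26) / 2 = 286.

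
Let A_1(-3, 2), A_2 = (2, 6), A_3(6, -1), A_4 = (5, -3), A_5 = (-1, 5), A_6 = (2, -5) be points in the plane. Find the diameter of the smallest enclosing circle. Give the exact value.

11

A smallest enclosing disk is always determined by at most three of the input points on its boundary.
The farthest pair is A_2–A_6 with squared distance 121. The circle on this segment as diameter has centre (2, 0.5) and r² = 121/4 = 30.25.
Check A_1: distance² to centre = 27.25 ≤ 30.25, so it lies inside.
All remaining points lie in this disk, and no smaller disk contains both endpoints, so this is the minimum enclosing circle.
Diameter = 2r = 2√(30.25) = 11.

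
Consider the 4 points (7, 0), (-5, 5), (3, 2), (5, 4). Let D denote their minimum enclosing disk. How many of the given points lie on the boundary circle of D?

2

By Welzl's lemma the MEC is supported by two points (diametrically opposite) or three points (on a circumcircle).
The farthest pair is (7, 0)–(-5, 5) with squared distance 169. The circle on this segment as diameter has centre (1, 2.5) and r² = 169/4 = 42.25.
Check (3, 2): distance² to centre = 4.25 ≤ 42.25, so it lies inside.
All remaining points lie in this disk, and no smaller disk contains both endpoints, so this is the minimum enclosing circle.
The points at distance exactly r from the centre are (7, 0), (-5, 5) — 2 points.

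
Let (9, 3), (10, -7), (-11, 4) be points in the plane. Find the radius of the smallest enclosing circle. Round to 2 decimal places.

Call the three points A, B, C in the order given.
Side lengths²: AB² = 101, AC² = 401, BC² = 562.
Since BC² = 562 ≥ 401 + 101 = 502, the angle opposite BC is not acute, so the smallest enclosing circle has BC as diameter.
Centre = midpoint of BC = (-0.5, -1.5), r² = 562/4 = 140.5.
r = √(140.5) ≈ 11.85.

11.85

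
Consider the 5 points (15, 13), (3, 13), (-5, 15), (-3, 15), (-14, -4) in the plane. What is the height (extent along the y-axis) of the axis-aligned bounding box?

19

max y = 15, min y = -4, so height = 19.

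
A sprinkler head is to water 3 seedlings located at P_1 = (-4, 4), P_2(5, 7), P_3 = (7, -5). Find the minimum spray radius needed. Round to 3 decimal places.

Side lengths²: P_1P_2² = 90, P_1P_3² = 202, P_2P_3² = 148.
Since P_1P_3² = 202 < 148 + 90 = 238, the triangle is acute, so the smallest enclosing circle is the circumcircle.
Circumcentre = (42/19, 7/19), r² = 18685/361.
r = √(18685/361) ≈ 7.194.

7.194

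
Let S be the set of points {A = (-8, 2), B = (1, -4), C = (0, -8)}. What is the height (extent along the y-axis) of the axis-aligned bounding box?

max y = 2, min y = -8, so height = 10.

10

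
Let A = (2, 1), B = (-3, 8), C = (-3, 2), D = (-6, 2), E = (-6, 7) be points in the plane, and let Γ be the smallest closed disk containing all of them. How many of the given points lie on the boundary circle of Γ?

A smallest enclosing disk is always determined by at most three of the input points on its boundary.
The farthest pair is A–E with squared distance 100. The circle on this segment as diameter has centre (-2, 4) and r² = 100/4 = 25.
Check B: distance² to centre = 17 ≤ 25, so it lies inside.
All remaining points lie in this disk, and no smaller disk contains both endpoints, so this is the minimum enclosing circle.
The points at distance exactly r from the centre are A, E — 2 points.

2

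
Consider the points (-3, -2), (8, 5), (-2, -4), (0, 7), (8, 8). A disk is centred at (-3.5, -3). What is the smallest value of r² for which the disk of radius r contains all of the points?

253.25

The required radius is the distance from (-3.5, -3) to the farthest point.
Squared distances: 1.25, 196.25, 3.25, 112.25, 253.25.
Maximum is 253.25, attained at (8, 8).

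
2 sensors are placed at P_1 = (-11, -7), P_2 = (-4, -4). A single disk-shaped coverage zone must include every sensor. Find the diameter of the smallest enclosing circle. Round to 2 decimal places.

7.62

The smallest circle enclosing two points has them as diameter endpoints.
Centre = midpoint = (-7.5, -5.5); r² = |P_1P_2|²/4 = 58/4 = 14.5.
Diameter = 2r = 2√(14.5) ≈ 7.62.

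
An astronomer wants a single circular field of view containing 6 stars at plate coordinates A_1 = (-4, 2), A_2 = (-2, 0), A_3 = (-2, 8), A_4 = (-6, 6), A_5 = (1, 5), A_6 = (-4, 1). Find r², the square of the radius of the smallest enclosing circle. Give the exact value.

The minimum enclosing circle of a finite set is fixed by two of the points (as a diameter) or three (as a circumcircle).
The minimum enclosing circle is determined by three boundary points: A_2, A_3, A_4.
Their circumcentre is (-2.5, 4) with r² = 16.25.
The farthest remaining point A_5 is at distance² 13.25 ≤ 16.25.

16.25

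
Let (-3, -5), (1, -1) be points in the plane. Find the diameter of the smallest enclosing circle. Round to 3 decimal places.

The smallest circle enclosing two points has them as diameter endpoints.
Centre = midpoint = (-1, -3); r² = |(-3, -5)−(1, -1)|²/4 = 32/4 = 8.
Diameter = 2r = 2√8 ≈ 5.657.

5.657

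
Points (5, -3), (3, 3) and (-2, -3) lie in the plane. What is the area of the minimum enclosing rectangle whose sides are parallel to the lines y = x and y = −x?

44

In coordinates u = x + y, v = x − y the rectangle is axis-aligned; the map (x,y)→(u,v) scales areas by 2.
u-values: 2, 6, -5; range = 6 − (-5) = 11.
v-values: 8, 0, 1; range = 8 − 0 = 8.
Area = (11 × 8) / 2 = 44.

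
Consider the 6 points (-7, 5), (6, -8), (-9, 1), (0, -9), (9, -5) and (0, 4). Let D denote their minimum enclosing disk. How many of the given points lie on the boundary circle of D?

The minimum enclosing circle is determined by three boundary points: (-7, 5), (-9, 1), (9, -5).
Their circumcentre is (2/7, -8/7) with r² = 4450/49.
The farthest remaining point (6, -8) is at distance² 3904/49 ≤ 4450/49.
The points at distance exactly r from the centre are (-7, 5), (-9, 1), (9, -5) — 3 points.

3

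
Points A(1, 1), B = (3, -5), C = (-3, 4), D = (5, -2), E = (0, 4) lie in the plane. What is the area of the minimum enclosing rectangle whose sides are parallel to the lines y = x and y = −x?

In coordinates u = x + y, v = x − y the rectangle is axis-aligned; the map (x,y)→(u,v) scales areas by 2.
u-values: 2, -2, 1, 3, 4; range = 4 − (-2) = 6.
v-values: 0, 8, -7, 7, -4; range = 8 − (-7) = 15.
Area = (6 × 15) / 2 = 45.

45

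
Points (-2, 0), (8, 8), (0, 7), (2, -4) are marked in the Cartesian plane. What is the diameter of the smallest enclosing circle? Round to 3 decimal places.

The minimum enclosing circle of a finite set is fixed by two of the points (as a diameter) or three (as a circumcircle).
The minimum enclosing circle is determined by three boundary points: (-2, 0), (8, 8), (2, -4).
Their circumcentre is (13/3, 7/3) with r² = 410/9.
The farthest remaining point (0, 7) is at distance² 365/9 ≤ 410/9.
Diameter = 2r = 2√(410/9) ≈ 13.499.

13.499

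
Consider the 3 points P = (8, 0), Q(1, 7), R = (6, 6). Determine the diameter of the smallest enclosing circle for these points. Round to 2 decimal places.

Side lengths²: PQ² = 98, PR² = 40, QR² = 26.
Since PQ² = 98 ≥ 40 + 26 = 66, the angle opposite PQ is not acute, so the smallest enclosing circle has PQ as diameter.
Centre = midpoint of PQ = (4.5, 3.5), r² = 98/4 = 24.5.
Diameter = 2r = 2√(24.5) ≈ 9.90.

9.90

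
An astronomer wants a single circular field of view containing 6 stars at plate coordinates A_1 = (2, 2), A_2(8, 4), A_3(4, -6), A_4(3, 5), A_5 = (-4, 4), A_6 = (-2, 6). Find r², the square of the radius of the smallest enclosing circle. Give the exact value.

47.56

A smallest enclosing disk is always determined by at most three of the input points on its boundary.
The minimum enclosing circle is determined by three boundary points: A_2, A_3, A_5.
Their circumcentre is (2, 0.6) with r² = 47.56.
The farthest remaining point A_6 is at distance² 45.16 ≤ 47.56.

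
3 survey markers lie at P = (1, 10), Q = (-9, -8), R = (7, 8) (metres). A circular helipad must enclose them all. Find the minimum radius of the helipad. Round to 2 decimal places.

11.31

Side lengths²: PQ² = 424, PR² = 40, QR² = 512.
Since QR² = 512 ≥ 424 + 40 = 464, the angle opposite QR is not acute, so the smallest enclosing circle has QR as diameter.
Centre = midpoint of QR = (-1, 0), r² = 512/4 = 128.
r = √128 ≈ 11.31.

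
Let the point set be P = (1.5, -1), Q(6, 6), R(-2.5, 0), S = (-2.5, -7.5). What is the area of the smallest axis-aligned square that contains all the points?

The bounding box has width 8.5 and height 13.5.
An axis-aligned square enclosing the set must have side ≥ max(width, height).
So the minimum side is max(8.5, 13.5) = 13.5.
Area = 13.5² = 182.25.

182.25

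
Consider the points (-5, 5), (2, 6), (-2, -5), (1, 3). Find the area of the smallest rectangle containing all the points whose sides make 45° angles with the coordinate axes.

97.5

In coordinates u = x + y, v = x − y the rectangle is axis-aligned; the map (x,y)→(u,v) scales areas by 2.
u-values: 0, 8, -7, 4; range = 8 − (-7) = 15.
v-values: -10, -4, 3, -2; range = 3 − (-10) = 13.
Area = (15 × 13) / 2 = 97.5.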